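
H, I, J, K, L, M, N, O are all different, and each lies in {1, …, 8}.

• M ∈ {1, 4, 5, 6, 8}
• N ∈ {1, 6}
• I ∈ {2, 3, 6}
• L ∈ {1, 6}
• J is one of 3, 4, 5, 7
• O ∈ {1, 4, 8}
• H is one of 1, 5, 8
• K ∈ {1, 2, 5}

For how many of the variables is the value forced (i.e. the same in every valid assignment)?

3

Among the 8 variables, 7 fits only J (and all 8 values in {1, 2, 3, 4, 5, 6, 7, 8} must be used), so J = 7.
The 7 still-open variables together cover exactly {1, 2, 3, 4, 5, 6, 8} — 7 values for 7 variables — and 3 appears only in I's list, so I = 3.
The 6 still-open variables together cover exactly {1, 2, 4, 5, 6, 8} — 6 values for 6 variables — and 2 appears only in K's list, so K = 2.
L and N share exactly the 2 values {1, 6}; by pigeonhole those values go to them, so strike 1, 6 from H, M, O.
Determined: I=3, J=7, K=2. The other variables each still have more than one consistent value. That makes 3.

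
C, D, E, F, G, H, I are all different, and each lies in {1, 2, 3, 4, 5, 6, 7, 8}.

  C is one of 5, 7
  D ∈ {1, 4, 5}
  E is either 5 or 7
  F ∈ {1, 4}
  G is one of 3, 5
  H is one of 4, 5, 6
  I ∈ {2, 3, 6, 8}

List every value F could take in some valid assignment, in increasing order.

1, 4

C and E share exactly the 2 values {5, 7}; by pigeonhole those values go to them, so strike 5, 7 from D, G, H.
G has just one choice, so G = 3. Eliminate 3 elsewhere: I.
The 2 variables D and F are confined to {1, 4}, which locks those values in; drop them from H.
That leaves H = 6. Strike 6 from I.
No further eliminations apply; F can still be any of 1, 4.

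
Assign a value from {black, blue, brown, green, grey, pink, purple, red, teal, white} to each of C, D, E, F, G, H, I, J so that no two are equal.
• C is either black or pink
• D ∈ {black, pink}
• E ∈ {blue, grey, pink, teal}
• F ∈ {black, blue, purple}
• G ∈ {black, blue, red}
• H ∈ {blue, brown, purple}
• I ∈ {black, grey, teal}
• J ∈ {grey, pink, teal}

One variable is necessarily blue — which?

E

Among the 8 variables, brown fits only H (and all 8 values in {black, blue, brown, grey, pink, purple, red, teal} must be used), so H = brown.
The 7 still-open variables draw from only 7 values {black, blue, grey, pink, purple, red, teal}, so each is used; only F can be purple, hence F = purple.
The 6 still-open variables draw from only 6 values {black, blue, grey, pink, red, teal}, so each is used; only G can be red, hence G = red.
The 5 still-open variables together cover exactly {black, blue, grey, pink, teal} — 5 values for 5 variables — and blue appears only in E's list, so E = blue.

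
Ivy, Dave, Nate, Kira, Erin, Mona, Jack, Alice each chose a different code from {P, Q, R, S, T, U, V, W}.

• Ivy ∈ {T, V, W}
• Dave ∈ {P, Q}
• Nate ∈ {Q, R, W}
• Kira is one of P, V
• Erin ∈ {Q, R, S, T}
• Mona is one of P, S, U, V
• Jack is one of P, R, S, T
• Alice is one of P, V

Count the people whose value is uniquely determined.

2

The 8 variables draw from only 8 values {P, Q, R, S, T, U, V, W}, so each is used; only Mona can be U, hence Mona = U.
Kira and Alice between them cover only {P, V} — a naked pair. Remove those values from Ivy, Dave, Jack.
Dave must be Q (only option left). Eliminate Q elsewhere: Nate, Erin.
Determined: Dave=Q, Mona=U. The other people each still have more than one consistent value. That makes 2.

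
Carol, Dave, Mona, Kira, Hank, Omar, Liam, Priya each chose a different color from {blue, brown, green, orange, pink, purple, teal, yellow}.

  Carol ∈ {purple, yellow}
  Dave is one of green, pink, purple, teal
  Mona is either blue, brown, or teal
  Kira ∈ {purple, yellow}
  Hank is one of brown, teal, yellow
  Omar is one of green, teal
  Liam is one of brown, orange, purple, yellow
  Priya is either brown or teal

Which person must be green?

The 8 variables together cover exactly {blue, brown, green, orange, pink, purple, teal, yellow} — 8 values for 8 variables — and blue appears only in Mona's list, so Mona = blue.
Among the 7 still-open variables, orange fits only Liam (and all 7 values in {brown, green, orange, pink, purple, teal, yellow} must be used), so Liam = orange.
Among the 6 still-open variables, pink fits only Dave (and all 6 values in {brown, green, pink, purple, teal, yellow} must be used), so Dave = pink.
Among the 5 still-open variables, green fits only Omar (and all 5 values in {brown, green, purple, teal, yellow} must be used), so Omar = green.

Omar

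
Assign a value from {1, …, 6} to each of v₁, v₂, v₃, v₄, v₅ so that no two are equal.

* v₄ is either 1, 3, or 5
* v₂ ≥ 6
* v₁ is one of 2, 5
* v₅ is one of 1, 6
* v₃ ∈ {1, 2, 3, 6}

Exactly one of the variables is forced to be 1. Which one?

v₅

v₂'s domain is down to {6}, so v₂ = 6. So v₃, v₅ can't be 6.
So 1 goes to v₅.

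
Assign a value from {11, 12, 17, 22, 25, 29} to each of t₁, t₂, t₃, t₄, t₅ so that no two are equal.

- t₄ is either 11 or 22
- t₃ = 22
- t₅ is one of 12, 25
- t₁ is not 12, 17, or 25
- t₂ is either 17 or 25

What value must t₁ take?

29

t₃'s domain is down to {22}, so t₃ = 22. Remove 22 from t₁, t₄.
t₄ has just one choice, so t₄ = 11. Strike 11 from t₁.
So t₁ = 29.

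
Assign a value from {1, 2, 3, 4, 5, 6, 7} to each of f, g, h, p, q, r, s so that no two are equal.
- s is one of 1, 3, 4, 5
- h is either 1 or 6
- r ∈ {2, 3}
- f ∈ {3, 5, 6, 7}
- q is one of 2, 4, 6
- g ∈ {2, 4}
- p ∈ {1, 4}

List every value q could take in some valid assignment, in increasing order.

Among the 7 variables, 7 fits only f (and all 7 values in {1, 2, 3, 4, 5, 6, 7} must be used), so f = 7.
Among the 6 still-open variables, 5 fits only s (and all 6 values in {1, 2, 3, 4, 5, 6} must be used), so s = 5.
The 5 still-open variables draw from only 5 values {1, 2, 3, 4, 6}, so each is used; only r can be 3, hence r = 3.
No further eliminations apply; q can still be any of 2, 4, 6.

2, 4, 6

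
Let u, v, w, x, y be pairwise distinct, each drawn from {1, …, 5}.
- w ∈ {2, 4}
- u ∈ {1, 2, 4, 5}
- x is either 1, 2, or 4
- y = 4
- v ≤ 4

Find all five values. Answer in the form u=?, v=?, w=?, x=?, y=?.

u=5, v=3, w=2, x=1, y=4

y must be 4 (only option left). Remove 4 from u, v, w, x.
w must be 2 (only option left). Eliminate 2 elsewhere: u, v, x.
That leaves x = 1. So u, v can't be 1.
u has just one choice, so u = 5.
v's domain is down to {3}, so v = 3.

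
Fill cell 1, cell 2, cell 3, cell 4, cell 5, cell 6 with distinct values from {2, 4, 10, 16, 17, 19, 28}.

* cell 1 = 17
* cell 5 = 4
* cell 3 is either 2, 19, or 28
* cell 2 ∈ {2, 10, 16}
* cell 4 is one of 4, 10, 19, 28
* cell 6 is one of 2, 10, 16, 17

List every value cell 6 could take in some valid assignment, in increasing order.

cell 1 must be 17 (only option left). Remove 17 from cell 6.
cell 5's domain is down to {4}, so cell 5 = 4. So cell 4 can't be 4.
No further eliminations apply; cell 6 can still be any of 2, 10, 16.

2, 10, 16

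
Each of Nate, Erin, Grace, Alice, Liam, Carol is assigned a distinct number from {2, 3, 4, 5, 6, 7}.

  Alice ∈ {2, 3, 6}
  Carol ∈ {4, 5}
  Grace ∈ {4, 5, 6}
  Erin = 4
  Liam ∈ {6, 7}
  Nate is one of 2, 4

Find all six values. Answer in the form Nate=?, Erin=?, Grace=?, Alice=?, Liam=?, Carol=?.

Erin's domain is down to {4}, so Erin = 4. Strike 4 from Nate, Grace, Carol.
Carol must be 5 (only option left). Eliminate 5 elsewhere: Grace.
Nate has just one choice, so Nate = 2. Eliminate 2 elsewhere: Alice.
That leaves Grace = 6. Eliminate 6 elsewhere: Alice, Liam.
That leaves Alice = 3.
Liam must be 7 (only option left).

Nate=2, Erin=4, Grace=6, Alice=3, Liam=7, Carol=5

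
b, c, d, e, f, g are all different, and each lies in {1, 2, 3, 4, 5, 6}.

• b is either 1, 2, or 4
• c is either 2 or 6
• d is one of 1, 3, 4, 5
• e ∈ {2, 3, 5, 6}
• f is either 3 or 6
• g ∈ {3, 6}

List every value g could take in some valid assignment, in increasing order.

3, 6

f and g between them cover only {3, 6} — a naked pair. Remove those values from c, d, e.
c's domain is down to {2}, so c = 2. Remove 2 from b, e.
e's domain is down to {5}, so e = 5. Eliminate 5 elsewhere: d.
No further eliminations apply; g can still be any of 3, 6.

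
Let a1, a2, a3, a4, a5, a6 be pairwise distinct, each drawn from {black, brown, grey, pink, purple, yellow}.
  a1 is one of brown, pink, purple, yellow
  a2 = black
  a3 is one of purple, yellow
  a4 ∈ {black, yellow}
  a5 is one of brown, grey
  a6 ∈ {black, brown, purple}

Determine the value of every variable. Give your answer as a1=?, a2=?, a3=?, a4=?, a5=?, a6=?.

a2 must be black (only option left). Strike black from a4, a6.
a4 has just one choice, so a4 = yellow. Eliminate yellow elsewhere: a1, a3.
a3's domain is down to {purple}, so a3 = purple. Strike purple from a1, a6.
a6 must be brown (only option left). Remove brown from a1, a5.
a1 has just one choice, so a1 = pink.
That leaves a5 = grey.

a1=pink, a2=black, a3=purple, a4=yellow, a5=grey, a6=brown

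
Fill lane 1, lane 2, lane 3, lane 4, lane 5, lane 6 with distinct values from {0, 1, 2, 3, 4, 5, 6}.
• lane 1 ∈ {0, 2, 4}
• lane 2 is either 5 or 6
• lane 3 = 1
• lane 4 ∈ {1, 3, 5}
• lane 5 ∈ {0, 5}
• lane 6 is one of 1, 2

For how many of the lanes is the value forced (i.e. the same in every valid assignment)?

lane 3's domain is down to {1}, so lane 3 = 1. Remove 1 from lane 4, lane 6.
That leaves lane 6 = 2. Eliminate 2 elsewhere: lane 1.
Determined: lane 3=1, lane 6=2. The other lanes each still have more than one consistent value. That makes 2.

2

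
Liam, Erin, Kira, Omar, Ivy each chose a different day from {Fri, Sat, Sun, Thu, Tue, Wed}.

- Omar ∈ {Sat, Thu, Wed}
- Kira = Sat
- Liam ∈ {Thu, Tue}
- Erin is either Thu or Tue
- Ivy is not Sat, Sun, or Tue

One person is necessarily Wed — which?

Omar

Kira must be Sat (only option left). So Omar can't be Sat.
The 4 still-open variables draw from only 4 values {Fri, Thu, Tue, Wed}, so each is used; only Ivy can be Fri, hence Ivy = Fri.
The 3 still-open variables draw from only 3 values {Thu, Tue, Wed}, so each is used; only Omar can be Wed, hence Omar = Wed.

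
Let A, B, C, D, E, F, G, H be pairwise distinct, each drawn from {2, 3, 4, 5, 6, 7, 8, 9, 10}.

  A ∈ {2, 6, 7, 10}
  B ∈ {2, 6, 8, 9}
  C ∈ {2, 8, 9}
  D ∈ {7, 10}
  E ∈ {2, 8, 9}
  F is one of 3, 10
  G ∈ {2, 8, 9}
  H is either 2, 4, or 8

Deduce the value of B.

6

The 8 variables together cover exactly {2, 3, 4, 6, 7, 8, 9, 10} — 8 values for 8 variables — and 3 appears only in F's list, so F = 3.
The 7 still-open variables together cover exactly {2, 4, 6, 7, 8, 9, 10} — 7 values for 7 variables — and 4 appears only in H's list, so H = 4.
C, E, G share exactly the 3 values {2, 8, 9}; by pigeonhole those values go to them, so strike 2, 8, 9 from A, B.
So B = 6.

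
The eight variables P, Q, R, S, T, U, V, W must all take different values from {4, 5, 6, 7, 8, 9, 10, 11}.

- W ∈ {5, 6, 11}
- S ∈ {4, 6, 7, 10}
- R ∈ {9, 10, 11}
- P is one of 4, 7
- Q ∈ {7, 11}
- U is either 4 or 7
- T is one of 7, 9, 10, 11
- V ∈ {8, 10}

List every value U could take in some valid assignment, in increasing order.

The 8 variables draw from only 8 values {4, 5, 6, 7, 8, 9, 10, 11}, so each is used; only W can be 5, hence W = 5.
Among the 7 still-open variables, 6 fits only S (and all 7 values in {4, 6, 7, 8, 9, 10, 11} must be used), so S = 6.
The 6 still-open variables together cover exactly {4, 7, 8, 9, 10, 11} — 6 values for 6 variables — and 8 appears only in V's list, so V = 8.
The 2 variables P and U are confined to {4, 7}, which locks those values in; drop them from Q, T.
That leaves Q = 11. Eliminate 11 elsewhere: R, T.
No further eliminations apply; U can still be any of 4, 7.

4, 7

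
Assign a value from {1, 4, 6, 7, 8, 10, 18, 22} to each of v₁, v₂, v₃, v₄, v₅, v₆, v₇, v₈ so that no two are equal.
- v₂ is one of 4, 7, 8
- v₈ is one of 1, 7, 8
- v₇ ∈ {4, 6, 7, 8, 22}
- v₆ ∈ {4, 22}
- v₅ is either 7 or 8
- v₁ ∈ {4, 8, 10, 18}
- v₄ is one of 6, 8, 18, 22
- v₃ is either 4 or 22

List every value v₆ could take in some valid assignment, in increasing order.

4, 22

Among the 8 variables, 1 fits only v₈ (and all 8 values in {1, 4, 6, 7, 8, 10, 18, 22} must be used), so v₈ = 1.
The 7 still-open variables draw from only 7 values {4, 6, 7, 8, 10, 18, 22}, so each is used; only v₁ can be 10, hence v₁ = 10.
The 6 still-open variables draw from only 6 values {4, 6, 7, 8, 18, 22}, so each is used; only v₄ can be 18, hence v₄ = 18.
The 5 still-open variables together cover exactly {4, 6, 7, 8, 22} — 5 values for 5 variables — and 6 appears only in v₇'s list, so v₇ = 6.
v₃ and v₆ between them cover only {4, 22} — a naked pair. Remove those values from v₂.
No further eliminations apply; v₆ can still be any of 4, 22.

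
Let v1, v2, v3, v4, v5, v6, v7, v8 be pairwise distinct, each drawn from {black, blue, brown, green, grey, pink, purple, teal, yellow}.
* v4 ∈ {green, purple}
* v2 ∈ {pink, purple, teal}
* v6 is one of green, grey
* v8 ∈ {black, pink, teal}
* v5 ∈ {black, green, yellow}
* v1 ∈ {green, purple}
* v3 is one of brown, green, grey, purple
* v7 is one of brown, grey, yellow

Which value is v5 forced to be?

The 2 variables v1 and v4 are confined to {green, purple}, which locks those values in; drop them from v2, v3, v5, v6.
v6 has just one choice, so v6 = grey. So v3, v7 can't be grey.
v3 must be brown (only option left). Eliminate brown elsewhere: v7.
v7 must be yellow (only option left). Eliminate yellow elsewhere: v5.
So v5 = black.

black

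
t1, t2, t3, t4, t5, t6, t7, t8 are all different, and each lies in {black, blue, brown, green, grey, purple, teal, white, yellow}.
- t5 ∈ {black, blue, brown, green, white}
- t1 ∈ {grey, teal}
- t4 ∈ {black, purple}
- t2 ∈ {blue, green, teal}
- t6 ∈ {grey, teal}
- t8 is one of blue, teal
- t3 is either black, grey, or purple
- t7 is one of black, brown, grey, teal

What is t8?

Among the 8 variables, white fits only t5 (and all 8 values in {black, blue, brown, green, grey, purple, teal, white} must be used), so t5 = white.
Among the 7 still-open variables, brown fits only t7 (and all 7 values in {black, blue, brown, green, grey, purple, teal} must be used), so t7 = brown.
Among the 6 still-open variables, green fits only t2 (and all 6 values in {black, blue, green, grey, purple, teal} must be used), so t2 = green.
Among the 5 still-open variables, blue fits only t8 (and all 5 values in {black, blue, grey, purple, teal} must be used), so t8 = blue.

blue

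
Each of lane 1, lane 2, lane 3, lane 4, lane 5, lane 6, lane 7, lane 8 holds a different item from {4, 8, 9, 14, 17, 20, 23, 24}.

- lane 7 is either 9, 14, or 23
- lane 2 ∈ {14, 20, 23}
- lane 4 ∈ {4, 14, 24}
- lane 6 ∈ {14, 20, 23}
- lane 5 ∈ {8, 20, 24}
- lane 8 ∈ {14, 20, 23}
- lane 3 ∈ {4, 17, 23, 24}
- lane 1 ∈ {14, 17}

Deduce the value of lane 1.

17

The 8 variables together cover exactly {4, 8, 9, 14, 17, 20, 23, 24} — 8 values for 8 variables — and 8 appears only in lane 5's list, so lane 5 = 8.
Among the 7 still-open variables, 9 fits only lane 7 (and all 7 values in {4, 9, 14, 17, 20, 23, 24} must be used), so lane 7 = 9.
lane 2, lane 6, lane 8 share exactly the 3 values {14, 20, 23}; by pigeonhole those values go to them, so strike 14, 20, 23 from lane 1, lane 3, lane 4.
So lane 1 = 17.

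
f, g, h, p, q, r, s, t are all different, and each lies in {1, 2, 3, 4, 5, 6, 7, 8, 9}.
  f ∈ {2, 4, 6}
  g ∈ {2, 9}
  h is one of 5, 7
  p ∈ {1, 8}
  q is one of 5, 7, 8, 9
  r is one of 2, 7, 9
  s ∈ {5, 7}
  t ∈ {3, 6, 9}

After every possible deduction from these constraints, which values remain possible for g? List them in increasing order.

h and s share exactly the 2 values {5, 7}; by pigeonhole those values go to them, so strike 5, 7 from q, r.
g and r between them cover only {2, 9} — a naked pair. Remove those values from f, q, t.
That leaves q = 8. Eliminate 8 elsewhere: p.
p has just one choice, so p = 1.
No further eliminations apply; g can still be any of 2, 9.

2, 9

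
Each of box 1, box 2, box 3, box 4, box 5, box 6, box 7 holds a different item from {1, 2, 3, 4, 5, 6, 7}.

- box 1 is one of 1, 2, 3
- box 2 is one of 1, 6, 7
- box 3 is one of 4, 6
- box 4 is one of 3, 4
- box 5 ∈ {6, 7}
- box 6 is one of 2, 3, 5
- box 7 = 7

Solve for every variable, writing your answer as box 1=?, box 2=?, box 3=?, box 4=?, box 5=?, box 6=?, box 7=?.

box 1=2, box 2=1, box 3=4, box 4=3, box 5=6, box 6=5, box 7=7

box 7 has just one choice, so box 7 = 7. Eliminate 7 elsewhere: box 2, box 5.
That leaves box 5 = 6. Remove 6 from box 2, box 3.
box 2's domain is down to {1}, so box 2 = 1. Strike 1 from box 1.
box 3 must be 4 (only option left). So box 4 can't be 4.
box 4 has just one choice, so box 4 = 3. Strike 3 from box 1, box 6.
box 1 must be 2 (only option left). Eliminate 2 elsewhere: box 6.
That leaves box 6 = 5.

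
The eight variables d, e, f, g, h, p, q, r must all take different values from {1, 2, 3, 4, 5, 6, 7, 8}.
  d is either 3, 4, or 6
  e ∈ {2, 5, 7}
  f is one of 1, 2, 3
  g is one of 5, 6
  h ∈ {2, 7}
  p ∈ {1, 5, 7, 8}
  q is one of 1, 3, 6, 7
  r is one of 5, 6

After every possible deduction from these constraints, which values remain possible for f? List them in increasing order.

1, 3

Among the 8 variables, 4 fits only d (and all 8 values in {1, 2, 3, 4, 5, 6, 7, 8} must be used), so d = 4.
Among the 7 still-open variables, 8 fits only p (and all 7 values in {1, 2, 3, 5, 6, 7, 8} must be used), so p = 8.
The 2 variables g and r are confined to {5, 6}, which locks those values in; drop them from e, q.
The 2 variables e and h are confined to {2, 7}, which locks those values in; drop them from f, q.
No further eliminations apply; f can still be any of 1, 3.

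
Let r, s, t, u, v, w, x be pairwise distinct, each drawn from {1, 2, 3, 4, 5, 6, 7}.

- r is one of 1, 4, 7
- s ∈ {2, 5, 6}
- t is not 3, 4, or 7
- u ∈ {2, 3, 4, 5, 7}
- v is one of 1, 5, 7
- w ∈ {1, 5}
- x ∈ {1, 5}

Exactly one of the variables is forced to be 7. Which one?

Among the 7 variables, 3 fits only u (and all 7 values in {1, 2, 3, 4, 5, 6, 7} must be used), so u = 3.
The 6 still-open variables draw from only 6 values {1, 2, 4, 5, 6, 7}, so each is used; only r can be 4, hence r = 4.
Among the 5 still-open variables, 7 fits only v (and all 5 values in {1, 2, 5, 6, 7} must be used), so v = 7.

v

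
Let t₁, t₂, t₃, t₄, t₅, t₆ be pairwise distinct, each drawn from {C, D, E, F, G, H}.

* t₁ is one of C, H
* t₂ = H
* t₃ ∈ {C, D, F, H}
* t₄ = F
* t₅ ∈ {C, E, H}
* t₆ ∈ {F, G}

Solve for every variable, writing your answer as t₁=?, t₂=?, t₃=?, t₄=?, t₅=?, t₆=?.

t₁=C, t₂=H, t₃=D, t₄=F, t₅=E, t₆=G

t₂ has just one choice, so t₂ = H. So t₁, t₃, t₅ can't be H.
t₄ must be F (only option left). Strike F from t₃, t₆.
t₆ has just one choice, so t₆ = G.
t₁'s domain is down to {C}, so t₁ = C. Strike C from t₃, t₅.
t₃'s domain is down to {D}, so t₃ = D.
That leaves t₅ = E.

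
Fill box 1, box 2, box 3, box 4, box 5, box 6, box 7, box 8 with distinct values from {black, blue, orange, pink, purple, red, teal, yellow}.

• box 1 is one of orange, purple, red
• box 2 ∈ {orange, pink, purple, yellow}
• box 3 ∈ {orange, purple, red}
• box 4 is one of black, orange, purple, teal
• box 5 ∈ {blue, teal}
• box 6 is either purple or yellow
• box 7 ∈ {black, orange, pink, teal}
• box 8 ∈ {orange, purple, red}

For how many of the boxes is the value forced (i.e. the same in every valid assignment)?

The 8 variables together cover exactly {black, blue, orange, pink, purple, red, teal, yellow} — 8 values for 8 variables — and blue appears only in box 5's list, so box 5 = blue.
box 1, box 3, box 8 share exactly the 3 values {orange, purple, red}; by pigeonhole those values go to them, so strike orange, purple, red from box 2, box 4, box 6, box 7.
box 6 has just one choice, so box 6 = yellow. Eliminate yellow elsewhere: box 2.
box 2 has just one choice, so box 2 = pink. Strike pink from box 7.
Determined: box 2=pink, box 5=blue, box 6=yellow. The other boxes each still have more than one consistent value. That makes 3.

3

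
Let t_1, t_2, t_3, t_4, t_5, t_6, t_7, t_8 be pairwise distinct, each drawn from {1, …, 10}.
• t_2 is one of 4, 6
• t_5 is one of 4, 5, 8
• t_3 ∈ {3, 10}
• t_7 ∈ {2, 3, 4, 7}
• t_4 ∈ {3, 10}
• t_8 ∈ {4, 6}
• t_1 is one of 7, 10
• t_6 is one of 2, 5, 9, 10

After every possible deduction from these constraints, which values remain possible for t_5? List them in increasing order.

t_2 and t_8 between them cover only {4, 6} — a naked pair. Remove those values from t_5, t_7.
t_3 and t_4 share exactly the 2 values {3, 10}; by pigeonhole those values go to them, so strike 3, 10 from t_1, t_6, t_7.
t_1 has just one choice, so t_1 = 7. Remove 7 from t_7.
t_7 must be 2 (only option left). Eliminate 2 elsewhere: t_6.
No further eliminations apply; t_5 can still be any of 5, 8.

5, 8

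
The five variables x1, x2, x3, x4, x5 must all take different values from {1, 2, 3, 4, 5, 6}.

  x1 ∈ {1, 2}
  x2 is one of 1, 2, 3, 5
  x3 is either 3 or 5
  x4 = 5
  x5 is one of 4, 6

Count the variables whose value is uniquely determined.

x4's domain is down to {5}, so x4 = 5. Strike 5 from x2, x3.
x3 must be 3 (only option left). Remove 3 from x2.
Determined: x3=3, x4=5. The other variables each still have more than one consistent value. That makes 2.

2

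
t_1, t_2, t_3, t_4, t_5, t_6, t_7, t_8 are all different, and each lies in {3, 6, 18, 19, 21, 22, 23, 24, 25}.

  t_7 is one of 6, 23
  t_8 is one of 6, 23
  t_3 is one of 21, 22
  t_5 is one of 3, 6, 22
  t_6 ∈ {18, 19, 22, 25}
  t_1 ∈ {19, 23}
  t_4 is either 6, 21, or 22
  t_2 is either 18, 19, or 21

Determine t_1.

19

Among the 8 variables, 3 fits only t_5 (and all 8 values in {3, 6, 18, 19, 21, 22, 23, 25} must be used), so t_5 = 3.
Among the 7 still-open variables, 25 fits only t_6 (and all 7 values in {6, 18, 19, 21, 22, 23, 25} must be used), so t_6 = 25.
Among the 6 still-open variables, 18 fits only t_2 (and all 6 values in {6, 18, 19, 21, 22, 23} must be used), so t_2 = 18.
Among the 5 still-open variables, 19 fits only t_1 (and all 5 values in {6, 19, 21, 22, 23} must be used), so t_1 = 19.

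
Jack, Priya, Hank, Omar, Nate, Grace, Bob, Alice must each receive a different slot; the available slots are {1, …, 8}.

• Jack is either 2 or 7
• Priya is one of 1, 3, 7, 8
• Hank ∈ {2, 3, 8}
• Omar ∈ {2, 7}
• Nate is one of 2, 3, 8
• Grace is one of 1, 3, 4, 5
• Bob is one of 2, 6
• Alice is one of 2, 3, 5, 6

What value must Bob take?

6

The 8 variables together cover exactly {1, 2, 3, 4, 5, 6, 7, 8} — 8 values for 8 variables — and 4 appears only in Grace's list, so Grace = 4.
The 7 still-open variables draw from only 7 values {1, 2, 3, 5, 6, 7, 8}, so each is used; only Priya can be 1, hence Priya = 1.
The 6 still-open variables draw from only 6 values {2, 3, 5, 6, 7, 8}, so each is used; only Alice can be 5, hence Alice = 5.
Among the 5 still-open variables, 6 fits only Bob (and all 5 values in {2, 3, 6, 7, 8} must be used), so Bob = 6.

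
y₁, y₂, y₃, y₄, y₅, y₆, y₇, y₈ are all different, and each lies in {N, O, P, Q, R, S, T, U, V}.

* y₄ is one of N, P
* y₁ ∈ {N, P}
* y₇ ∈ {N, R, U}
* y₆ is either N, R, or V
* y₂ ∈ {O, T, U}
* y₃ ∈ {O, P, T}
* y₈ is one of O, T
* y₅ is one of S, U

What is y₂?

U

The 8 variables draw from only 8 values {N, O, P, R, S, T, U, V}, so each is used; only y₅ can be S, hence y₅ = S.
Among the 7 still-open variables, V fits only y₆ (and all 7 values in {N, O, P, R, T, U, V} must be used), so y₆ = V.
The 6 still-open variables draw from only 6 values {N, O, P, R, T, U}, so each is used; only y₇ can be R, hence y₇ = R.
The 5 still-open variables draw from only 5 values {N, O, P, T, U}, so each is used; only y₂ can be U, hence y₂ = U.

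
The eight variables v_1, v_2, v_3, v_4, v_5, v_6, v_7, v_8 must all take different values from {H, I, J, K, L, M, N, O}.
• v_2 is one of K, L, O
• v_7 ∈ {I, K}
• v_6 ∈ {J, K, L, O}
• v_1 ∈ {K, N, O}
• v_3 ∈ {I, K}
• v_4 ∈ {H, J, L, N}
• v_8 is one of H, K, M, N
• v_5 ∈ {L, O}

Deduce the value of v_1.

N

The 8 variables draw from only 8 values {H, I, J, K, L, M, N, O}, so each is used; only v_8 can be M, hence v_8 = M.
The 7 still-open variables draw from only 7 values {H, I, J, K, L, N, O}, so each is used; only v_4 can be H, hence v_4 = H.
The 6 still-open variables draw from only 6 values {I, J, K, L, N, O}, so each is used; only v_6 can be J, hence v_6 = J.
The 5 still-open variables draw from only 5 values {I, K, L, N, O}, so each is used; only v_1 can be N, hence v_1 = N.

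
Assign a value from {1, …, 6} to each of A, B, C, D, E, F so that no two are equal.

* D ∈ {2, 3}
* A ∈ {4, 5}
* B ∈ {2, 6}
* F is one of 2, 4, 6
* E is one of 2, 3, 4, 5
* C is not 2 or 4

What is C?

1

The 6 variables together cover exactly {1, 2, 3, 4, 5, 6} — 6 values for 6 variables — and 1 appears only in C's list, so C = 1.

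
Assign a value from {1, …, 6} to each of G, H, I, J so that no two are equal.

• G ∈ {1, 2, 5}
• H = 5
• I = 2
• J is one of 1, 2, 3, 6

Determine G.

H's domain is down to {5}, so H = 5. So G can't be 5.
That leaves I = 2. So G, J can't be 2.
So G = 1.

1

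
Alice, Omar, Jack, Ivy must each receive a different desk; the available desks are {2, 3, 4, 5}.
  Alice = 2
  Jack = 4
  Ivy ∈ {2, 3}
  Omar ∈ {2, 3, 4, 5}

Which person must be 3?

Ivy

Alice has just one choice, so Alice = 2. Eliminate 2 elsewhere: Omar, Ivy.
So 3 goes to Ivy.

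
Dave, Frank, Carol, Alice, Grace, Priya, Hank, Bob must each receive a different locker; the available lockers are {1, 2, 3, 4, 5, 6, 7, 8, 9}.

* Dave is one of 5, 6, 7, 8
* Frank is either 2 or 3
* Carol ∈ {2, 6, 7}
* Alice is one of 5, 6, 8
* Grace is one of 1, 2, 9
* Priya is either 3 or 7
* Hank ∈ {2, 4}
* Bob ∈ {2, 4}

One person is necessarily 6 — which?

The 2 variables Hank and Bob are confined to {2, 4}, which locks those values in; drop them from Frank, Carol, Grace.
Frank must be 3 (only option left). Strike 3 from Priya.
Priya must be 7 (only option left). So Dave, Carol can't be 7.
So 6 goes to Carol.

Carol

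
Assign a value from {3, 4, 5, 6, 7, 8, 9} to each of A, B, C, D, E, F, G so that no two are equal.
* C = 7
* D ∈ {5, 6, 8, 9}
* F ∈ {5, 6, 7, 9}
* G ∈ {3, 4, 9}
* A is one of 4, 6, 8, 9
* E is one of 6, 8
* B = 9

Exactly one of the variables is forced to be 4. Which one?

B has just one choice, so B = 9. Remove 9 from A, D, F, G.
C must be 7 (only option left). Remove 7 from F.
The 5 still-open variables draw from only 5 values {3, 4, 5, 6, 8}, so each is used; only G can be 3, hence G = 3.
The 4 still-open variables together cover exactly {4, 5, 6, 8} — 4 values for 4 variables — and 4 appears only in A's list, so A = 4.

A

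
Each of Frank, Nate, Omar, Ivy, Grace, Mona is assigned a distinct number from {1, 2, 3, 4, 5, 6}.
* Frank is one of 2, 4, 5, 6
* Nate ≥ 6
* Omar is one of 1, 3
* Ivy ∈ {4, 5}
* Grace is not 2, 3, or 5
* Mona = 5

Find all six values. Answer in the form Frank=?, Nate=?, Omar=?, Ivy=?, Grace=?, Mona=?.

Nate must be 6 (only option left). So Frank, Grace can't be 6.
Mona has just one choice, so Mona = 5. Remove 5 from Frank, Ivy.
That leaves Ivy = 4. Remove 4 from Frank, Grace.
Grace must be 1 (only option left). Eliminate 1 elsewhere: Omar.
Frank's domain is down to {2}, so Frank = 2.
Omar has just one choice, so Omar = 3.

Frank=2, Nate=6, Omar=3, Ivy=4, Grace=1, Mona=5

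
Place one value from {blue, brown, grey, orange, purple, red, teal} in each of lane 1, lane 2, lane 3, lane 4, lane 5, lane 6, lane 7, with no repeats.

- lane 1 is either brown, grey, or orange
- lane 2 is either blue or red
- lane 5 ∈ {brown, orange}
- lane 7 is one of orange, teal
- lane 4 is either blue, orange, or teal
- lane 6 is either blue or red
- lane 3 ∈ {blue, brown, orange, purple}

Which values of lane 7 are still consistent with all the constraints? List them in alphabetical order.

Among the 7 variables, grey fits only lane 1 (and all 7 values in {blue, brown, grey, orange, purple, red, teal} must be used), so lane 1 = grey.
The 6 still-open variables together cover exactly {blue, brown, orange, purple, red, teal} — 6 values for 6 variables — and purple appears only in lane 3's list, so lane 3 = purple.
Among the 5 still-open variables, brown fits only lane 5 (and all 5 values in {blue, brown, orange, red, teal} must be used), so lane 5 = brown.
The 2 variables lane 2 and lane 6 are confined to {blue, red}, which locks those values in; drop them from lane 4.
No further eliminations apply; lane 7 can still be any of orange, teal.

orange, teal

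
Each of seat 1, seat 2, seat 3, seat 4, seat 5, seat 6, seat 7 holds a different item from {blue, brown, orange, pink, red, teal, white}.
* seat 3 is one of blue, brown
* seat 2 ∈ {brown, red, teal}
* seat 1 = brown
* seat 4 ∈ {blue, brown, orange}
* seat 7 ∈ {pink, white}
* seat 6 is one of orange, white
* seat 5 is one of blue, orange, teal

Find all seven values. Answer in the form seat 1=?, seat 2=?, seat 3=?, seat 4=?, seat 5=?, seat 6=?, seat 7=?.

seat 1=brown, seat 2=red, seat 3=blue, seat 4=orange, seat 5=teal, seat 6=white, seat 7=pink

seat 1 has just one choice, so seat 1 = brown. Eliminate brown elsewhere: seat 2, seat 3, seat 4.
That leaves seat 3 = blue. So seat 4, seat 5 can't be blue.
seat 4 must be orange (only option left). So seat 5, seat 6 can't be orange.
That leaves seat 5 = teal. So seat 2 can't be teal.
That leaves seat 6 = white. Eliminate white elsewhere: seat 7.
seat 7's domain is down to {pink}, so seat 7 = pink.
That leaves seat 2 = red.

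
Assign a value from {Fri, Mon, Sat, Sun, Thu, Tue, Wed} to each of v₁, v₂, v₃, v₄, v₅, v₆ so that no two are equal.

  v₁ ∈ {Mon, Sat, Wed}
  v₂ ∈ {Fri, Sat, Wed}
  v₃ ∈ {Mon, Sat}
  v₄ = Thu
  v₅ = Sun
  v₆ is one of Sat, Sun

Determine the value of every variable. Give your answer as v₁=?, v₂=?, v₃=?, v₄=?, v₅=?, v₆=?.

v₄ has just one choice, so v₄ = Thu.
That leaves v₅ = Sun. So v₆ can't be Sun.
That leaves v₆ = Sat. Eliminate Sat elsewhere: v₁, v₂, v₃.
That leaves v₃ = Mon. Strike Mon from v₁.
v₁ has just one choice, so v₁ = Wed. So v₂ can't be Wed.
v₂'s domain is down to {Fri}, so v₂ = Fri.

v₁=Wed, v₂=Fri, v₃=Mon, v₄=Thu, v₅=Sun, v₆=Sat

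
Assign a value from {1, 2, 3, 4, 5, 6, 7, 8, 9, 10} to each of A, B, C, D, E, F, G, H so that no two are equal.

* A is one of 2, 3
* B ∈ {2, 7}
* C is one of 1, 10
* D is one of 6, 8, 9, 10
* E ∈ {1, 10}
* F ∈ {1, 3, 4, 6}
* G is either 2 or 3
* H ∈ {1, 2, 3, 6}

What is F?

A and G share exactly the 2 values {2, 3}; by pigeonhole those values go to them, so strike 2, 3 from B, F, H.
B's domain is down to {7}, so B = 7.
C and E share exactly the 2 values {1, 10}; by pigeonhole those values go to them, so strike 1, 10 from D, F, H.
That leaves H = 6. So D, F can't be 6.
So F = 4.

4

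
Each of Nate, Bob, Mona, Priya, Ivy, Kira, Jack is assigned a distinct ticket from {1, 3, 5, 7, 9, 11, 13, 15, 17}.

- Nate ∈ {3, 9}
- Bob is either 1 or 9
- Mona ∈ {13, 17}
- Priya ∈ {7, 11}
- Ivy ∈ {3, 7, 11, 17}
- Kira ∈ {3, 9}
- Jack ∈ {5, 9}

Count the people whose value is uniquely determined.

2

The 2 variables Nate and Kira are confined to {3, 9}, which locks those values in; drop them from Bob, Ivy, Jack.
Bob has just one choice, so Bob = 1.
Jack's domain is down to {5}, so Jack = 5.
Determined: Bob=1, Jack=5. The other people each still have more than one consistent value. That makes 2.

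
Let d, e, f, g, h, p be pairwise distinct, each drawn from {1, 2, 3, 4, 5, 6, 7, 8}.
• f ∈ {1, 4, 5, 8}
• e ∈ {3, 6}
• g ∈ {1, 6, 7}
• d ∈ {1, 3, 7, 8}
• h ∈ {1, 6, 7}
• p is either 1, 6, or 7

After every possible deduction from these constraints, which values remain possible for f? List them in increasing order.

4, 5

g, h, p share exactly the 3 values {1, 6, 7}; by pigeonhole those values go to them, so strike 1, 6, 7 from d, e, f.
e has just one choice, so e = 3. So d can't be 3.
d's domain is down to {8}, so d = 8. Strike 8 from f.
No further eliminations apply; f can still be any of 4, 5.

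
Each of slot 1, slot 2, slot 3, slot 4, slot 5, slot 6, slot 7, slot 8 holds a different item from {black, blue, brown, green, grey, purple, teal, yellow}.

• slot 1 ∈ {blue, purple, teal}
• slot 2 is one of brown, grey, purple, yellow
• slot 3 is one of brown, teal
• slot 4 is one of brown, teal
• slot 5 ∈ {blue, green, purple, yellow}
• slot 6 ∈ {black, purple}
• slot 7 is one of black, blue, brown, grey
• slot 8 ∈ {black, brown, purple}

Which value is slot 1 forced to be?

blue

The 8 variables together cover exactly {black, blue, brown, green, grey, purple, teal, yellow} — 8 values for 8 variables — and green appears only in slot 5's list, so slot 5 = green.
Among the 7 still-open variables, yellow fits only slot 2 (and all 7 values in {black, blue, brown, grey, purple, teal, yellow} must be used), so slot 2 = yellow.
Among the 6 still-open variables, grey fits only slot 7 (and all 6 values in {black, blue, brown, grey, purple, teal} must be used), so slot 7 = grey.
Among the 5 still-open variables, blue fits only slot 1 (and all 5 values in {black, blue, brown, purple, teal} must be used), so slot 1 = blue.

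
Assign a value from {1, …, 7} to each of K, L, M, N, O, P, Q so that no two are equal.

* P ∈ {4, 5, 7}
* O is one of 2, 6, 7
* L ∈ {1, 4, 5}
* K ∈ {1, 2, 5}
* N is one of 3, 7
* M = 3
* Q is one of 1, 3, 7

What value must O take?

6

M's domain is down to {3}, so M = 3. Eliminate 3 elsewhere: N, Q.
N's domain is down to {7}, so N = 7. So O, P, Q can't be 7.
Q has just one choice, so Q = 1. Strike 1 from K, L.
The 4 still-open variables together cover exactly {2, 4, 5, 6} — 4 values for 4 variables — and 6 appears only in O's list, so O = 6.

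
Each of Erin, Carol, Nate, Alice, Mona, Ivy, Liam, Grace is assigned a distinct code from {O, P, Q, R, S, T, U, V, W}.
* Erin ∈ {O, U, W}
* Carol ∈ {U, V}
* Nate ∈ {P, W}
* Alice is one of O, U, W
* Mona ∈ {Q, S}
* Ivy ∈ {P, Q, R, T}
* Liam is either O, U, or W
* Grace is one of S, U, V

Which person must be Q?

Mona

Erin, Alice, Liam between them cover only {O, U, W} — a naked triple. Remove those values from Carol, Nate, Grace.
Carol's domain is down to {V}, so Carol = V. Strike V from Grace.
That leaves Nate = P. Remove P from Ivy.
Grace has just one choice, so Grace = S. Strike S from Mona.
So Q goes to Mona.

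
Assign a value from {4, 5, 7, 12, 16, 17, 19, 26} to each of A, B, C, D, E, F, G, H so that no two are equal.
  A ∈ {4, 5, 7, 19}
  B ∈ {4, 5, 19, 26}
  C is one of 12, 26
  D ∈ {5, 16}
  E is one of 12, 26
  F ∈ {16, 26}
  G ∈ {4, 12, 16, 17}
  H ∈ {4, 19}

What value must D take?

5

The 8 variables draw from only 8 values {4, 5, 7, 12, 16, 17, 19, 26}, so each is used; only A can be 7, hence A = 7.
The 7 still-open variables draw from only 7 values {4, 5, 12, 16, 17, 19, 26}, so each is used; only G can be 17, hence G = 17.
C and E share exactly the 2 values {12, 26}; by pigeonhole those values go to them, so strike 12, 26 from B, F.
F has just one choice, so F = 16. Remove 16 from D.
So D = 5.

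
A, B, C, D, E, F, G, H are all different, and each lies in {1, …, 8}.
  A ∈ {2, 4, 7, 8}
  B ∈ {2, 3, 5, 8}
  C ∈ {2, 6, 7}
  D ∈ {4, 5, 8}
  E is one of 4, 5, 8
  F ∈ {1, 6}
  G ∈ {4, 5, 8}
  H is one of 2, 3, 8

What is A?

7

The 8 variables together cover exactly {1, 2, 3, 4, 5, 6, 7, 8} — 8 values for 8 variables — and 1 appears only in F's list, so F = 1.
The 7 still-open variables draw from only 7 values {2, 3, 4, 5, 6, 7, 8}, so each is used; only C can be 6, hence C = 6.
The 6 still-open variables together cover exactly {2, 3, 4, 5, 7, 8} — 6 values for 6 variables — and 7 appears only in A's list, so A = 7.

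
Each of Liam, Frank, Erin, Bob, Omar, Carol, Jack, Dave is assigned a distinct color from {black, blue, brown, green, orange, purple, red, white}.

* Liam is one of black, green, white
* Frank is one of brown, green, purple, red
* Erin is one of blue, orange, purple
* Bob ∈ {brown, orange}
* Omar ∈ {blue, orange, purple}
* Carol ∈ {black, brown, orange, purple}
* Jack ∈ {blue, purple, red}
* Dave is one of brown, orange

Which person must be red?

Jack

The 8 variables together cover exactly {black, blue, brown, green, orange, purple, red, white} — 8 values for 8 variables — and white appears only in Liam's list, so Liam = white.
Among the 7 still-open variables, black fits only Carol (and all 7 values in {black, blue, brown, green, orange, purple, red} must be used), so Carol = black.
Among the 6 still-open variables, green fits only Frank (and all 6 values in {blue, brown, green, orange, purple, red} must be used), so Frank = green.
Among the 5 still-open variables, red fits only Jack (and all 5 values in {blue, brown, orange, purple, red} must be used), so Jack = red.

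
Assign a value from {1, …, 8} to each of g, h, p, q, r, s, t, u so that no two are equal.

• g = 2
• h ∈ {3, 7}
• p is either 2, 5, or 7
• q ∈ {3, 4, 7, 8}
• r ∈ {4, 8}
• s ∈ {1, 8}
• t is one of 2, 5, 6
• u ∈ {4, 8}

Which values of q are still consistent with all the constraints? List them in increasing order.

3, 7

g must be 2 (only option left). Strike 2 from p, t.
Among the 7 still-open variables, 1 fits only s (and all 7 values in {1, 3, 4, 5, 6, 7, 8} must be used), so s = 1.
Among the 6 still-open variables, 6 fits only t (and all 6 values in {3, 4, 5, 6, 7, 8} must be used), so t = 6.
Among the 5 still-open variables, 5 fits only p (and all 5 values in {3, 4, 5, 7, 8} must be used), so p = 5.
r and u between them cover only {4, 8} — a naked pair. Remove those values from q.
No further eliminations apply; q can still be any of 3, 7.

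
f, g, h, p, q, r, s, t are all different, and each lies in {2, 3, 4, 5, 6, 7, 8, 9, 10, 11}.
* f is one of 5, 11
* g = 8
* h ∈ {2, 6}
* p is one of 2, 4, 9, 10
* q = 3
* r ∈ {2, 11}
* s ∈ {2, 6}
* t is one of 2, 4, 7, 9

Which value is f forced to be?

g's domain is down to {8}, so g = 8.
That leaves q = 3.
h and s share exactly the 2 values {2, 6}; by pigeonhole those values go to them, so strike 2, 6 from p, r, t.
That leaves r = 11. Eliminate 11 elsewhere: f.
So f = 5.

5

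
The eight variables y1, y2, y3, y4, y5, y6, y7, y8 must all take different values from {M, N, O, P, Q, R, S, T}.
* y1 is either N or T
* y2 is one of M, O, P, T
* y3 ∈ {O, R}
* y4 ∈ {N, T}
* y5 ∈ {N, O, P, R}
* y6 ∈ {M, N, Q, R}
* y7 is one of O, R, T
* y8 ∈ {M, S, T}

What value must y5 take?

The 8 variables together cover exactly {M, N, O, P, Q, R, S, T} — 8 values for 8 variables — and Q appears only in y6's list, so y6 = Q.
The 7 still-open variables together cover exactly {M, N, O, P, R, S, T} — 7 values for 7 variables — and S appears only in y8's list, so y8 = S.
The 6 still-open variables draw from only 6 values {M, N, O, P, R, T}, so each is used; only y2 can be M, hence y2 = M.
Among the 5 still-open variables, P fits only y5 (and all 5 values in {N, O, P, R, T} must be used), so y5 = P.

P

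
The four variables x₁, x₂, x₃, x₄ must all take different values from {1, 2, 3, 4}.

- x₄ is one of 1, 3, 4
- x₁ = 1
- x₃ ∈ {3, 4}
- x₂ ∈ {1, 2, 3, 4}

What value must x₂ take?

2

x₁ must be 1 (only option left). Eliminate 1 elsewhere: x₂, x₄.
The 3 still-open variables draw from only 3 values {2, 3, 4}, so each is used; only x₂ can be 2, hence x₂ = 2.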